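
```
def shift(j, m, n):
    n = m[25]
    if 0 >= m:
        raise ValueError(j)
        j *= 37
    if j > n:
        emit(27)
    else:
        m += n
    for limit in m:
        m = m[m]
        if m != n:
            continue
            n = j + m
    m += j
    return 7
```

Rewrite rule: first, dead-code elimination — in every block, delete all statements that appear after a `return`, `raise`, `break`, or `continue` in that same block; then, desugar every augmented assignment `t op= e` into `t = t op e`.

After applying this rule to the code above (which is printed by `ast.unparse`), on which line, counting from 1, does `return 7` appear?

14

Transformed code:
def shift(j, m, n):
    n = m[25]
    if 0 >= m:
        raise ValueError(j)
    if j > n:
        emit(27)
    else:
        m = m + n
    for limit in m:
        m = m[m]
        if m != n:
            continue
    m = m + j
    return 7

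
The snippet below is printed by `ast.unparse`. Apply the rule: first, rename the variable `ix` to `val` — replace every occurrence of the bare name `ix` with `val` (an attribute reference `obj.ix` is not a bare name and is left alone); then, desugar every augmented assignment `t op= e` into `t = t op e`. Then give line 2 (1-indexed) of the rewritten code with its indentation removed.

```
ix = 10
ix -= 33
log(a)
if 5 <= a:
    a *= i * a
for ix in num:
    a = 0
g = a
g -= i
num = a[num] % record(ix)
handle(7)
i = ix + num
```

val = val - 33

Transformed code:
val = 10
val = val - 33
log(a)
if 5 <= a:
    a = a * (i * a)
for val in num:
    a = 0
g = a
g = g - i
num = a[num] % record(val)
handle(7)
i = val + num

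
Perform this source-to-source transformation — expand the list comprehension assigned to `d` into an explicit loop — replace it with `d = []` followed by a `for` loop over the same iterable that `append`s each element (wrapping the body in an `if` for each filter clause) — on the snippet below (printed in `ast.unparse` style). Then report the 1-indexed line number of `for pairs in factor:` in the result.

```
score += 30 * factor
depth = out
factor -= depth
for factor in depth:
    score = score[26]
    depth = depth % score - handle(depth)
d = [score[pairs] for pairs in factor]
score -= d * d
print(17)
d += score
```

Transformed code:
score += 30 * factor
depth = out
factor -= depth
for factor in depth:
    score = score[26]
    depth = depth % score - handle(depth)
d = []
for pairs in factor:
    d.append(score[pairs])
score -= d * d
print(17)
d += score

8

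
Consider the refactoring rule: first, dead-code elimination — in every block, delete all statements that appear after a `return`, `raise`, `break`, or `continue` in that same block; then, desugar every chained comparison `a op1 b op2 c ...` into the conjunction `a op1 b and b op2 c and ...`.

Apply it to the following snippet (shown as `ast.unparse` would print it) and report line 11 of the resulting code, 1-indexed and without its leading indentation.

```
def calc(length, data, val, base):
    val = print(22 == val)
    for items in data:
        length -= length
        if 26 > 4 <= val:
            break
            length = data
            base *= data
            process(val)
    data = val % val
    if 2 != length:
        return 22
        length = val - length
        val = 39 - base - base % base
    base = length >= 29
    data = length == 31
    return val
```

Transformed code:
def calc(length, data, val, base):
    val = print(22 == val)
    for items in data:
        length -= length
        if 26 > 4 and 4 <= val:
            break
    data = val % val
    if 2 != length:
        return 22
    base = length >= 29
    data = length == 31
    return val

data = length == 31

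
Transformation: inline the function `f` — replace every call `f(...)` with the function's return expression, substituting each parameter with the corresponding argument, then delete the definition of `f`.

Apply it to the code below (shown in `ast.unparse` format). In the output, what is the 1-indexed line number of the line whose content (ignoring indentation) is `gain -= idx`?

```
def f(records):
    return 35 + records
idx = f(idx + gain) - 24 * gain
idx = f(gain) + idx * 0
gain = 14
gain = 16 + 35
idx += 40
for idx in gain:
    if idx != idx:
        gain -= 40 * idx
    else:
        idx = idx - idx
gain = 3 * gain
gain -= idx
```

Transformed code:
idx = 35 + (idx + gain) - 24 * gain
idx = 35 + gain + idx * 0
gain = 14
gain = 16 + 35
idx += 40
for idx in gain:
    if idx != idx:
        gain -= 40 * idx
    else:
        idx = idx - idx
gain = 3 * gain
gain -= idx

12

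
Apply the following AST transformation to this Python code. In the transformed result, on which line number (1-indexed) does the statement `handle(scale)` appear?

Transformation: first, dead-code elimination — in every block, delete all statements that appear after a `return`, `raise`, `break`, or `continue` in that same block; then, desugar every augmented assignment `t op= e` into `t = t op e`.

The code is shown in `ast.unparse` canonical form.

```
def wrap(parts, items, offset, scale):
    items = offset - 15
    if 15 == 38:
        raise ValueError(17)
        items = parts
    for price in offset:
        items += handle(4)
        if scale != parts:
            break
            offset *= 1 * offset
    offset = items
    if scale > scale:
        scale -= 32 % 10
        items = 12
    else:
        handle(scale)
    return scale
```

Transformed code:
def wrap(parts, items, offset, scale):
    items = offset - 15
    if 15 == 38:
        raise ValueError(17)
    for price in offset:
        items = items + handle(4)
        if scale != parts:
            break
    offset = items
    if scale > scale:
        scale = scale - 32 % 10
        items = 12
    else:
        handle(scale)
    return scale

14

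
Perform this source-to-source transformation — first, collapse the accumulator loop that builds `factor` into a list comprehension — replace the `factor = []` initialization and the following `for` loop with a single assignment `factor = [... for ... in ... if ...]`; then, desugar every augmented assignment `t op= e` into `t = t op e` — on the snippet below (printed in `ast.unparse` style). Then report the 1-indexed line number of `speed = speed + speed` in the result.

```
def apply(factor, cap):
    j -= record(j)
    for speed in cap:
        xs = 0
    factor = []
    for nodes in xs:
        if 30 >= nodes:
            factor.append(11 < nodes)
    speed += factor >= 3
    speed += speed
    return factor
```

Transformed code:
def apply(factor, cap):
    j = j - record(j)
    for speed in cap:
        xs = 0
    factor = [11 < nodes for nodes in xs if 30 >= nodes]
    speed = speed + (factor >= 3)
    speed = speed + speed
    return factor

7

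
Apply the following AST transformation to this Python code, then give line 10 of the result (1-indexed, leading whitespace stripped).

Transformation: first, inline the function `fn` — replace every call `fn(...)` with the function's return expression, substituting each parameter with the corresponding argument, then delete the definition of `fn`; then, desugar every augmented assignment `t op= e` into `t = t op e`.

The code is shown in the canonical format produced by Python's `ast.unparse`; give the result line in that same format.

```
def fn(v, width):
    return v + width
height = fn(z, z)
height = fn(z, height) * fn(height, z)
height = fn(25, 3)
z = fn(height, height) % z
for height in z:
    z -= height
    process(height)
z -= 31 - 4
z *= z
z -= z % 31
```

z = z - z % 31

Transformed code:
height = z + z
height = (z + height) * (height + z)
height = 25 + 3
z = (height + height) % z
for height in z:
    z = z - height
    process(height)
z = z - (31 - 4)
z = z * z
z = z - z % 31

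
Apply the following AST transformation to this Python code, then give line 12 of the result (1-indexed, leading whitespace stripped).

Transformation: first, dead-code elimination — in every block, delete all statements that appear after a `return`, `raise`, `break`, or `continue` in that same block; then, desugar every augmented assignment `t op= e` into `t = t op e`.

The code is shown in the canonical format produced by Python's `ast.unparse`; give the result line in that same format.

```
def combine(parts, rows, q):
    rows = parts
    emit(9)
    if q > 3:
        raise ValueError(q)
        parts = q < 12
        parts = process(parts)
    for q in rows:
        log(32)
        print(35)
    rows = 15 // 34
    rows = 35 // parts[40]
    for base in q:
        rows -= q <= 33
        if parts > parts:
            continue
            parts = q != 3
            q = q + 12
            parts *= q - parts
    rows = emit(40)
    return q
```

rows = rows - (q <= 33)

Transformed code:
def combine(parts, rows, q):
    rows = parts
    emit(9)
    if q > 3:
        raise ValueError(q)
    for q in rows:
        log(32)
        print(35)
    rows = 15 // 34
    rows = 35 // parts[40]
    for base in q:
        rows = rows - (q <= 33)
        if parts > parts:
            continue
    rows = emit(40)
    return q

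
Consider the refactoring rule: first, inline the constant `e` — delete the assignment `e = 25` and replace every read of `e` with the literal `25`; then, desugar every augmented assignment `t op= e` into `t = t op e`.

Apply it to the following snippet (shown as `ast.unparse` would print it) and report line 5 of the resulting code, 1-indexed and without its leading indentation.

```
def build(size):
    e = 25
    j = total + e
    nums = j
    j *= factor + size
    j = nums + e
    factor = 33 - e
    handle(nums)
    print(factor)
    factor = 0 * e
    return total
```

j = nums + 25

Transformed code:
def build(size):
    j = total + 25
    nums = j
    j = j * (factor + size)
    j = nums + 25
    factor = 33 - 25
    handle(nums)
    print(factor)
    factor = 0 * 25
    return total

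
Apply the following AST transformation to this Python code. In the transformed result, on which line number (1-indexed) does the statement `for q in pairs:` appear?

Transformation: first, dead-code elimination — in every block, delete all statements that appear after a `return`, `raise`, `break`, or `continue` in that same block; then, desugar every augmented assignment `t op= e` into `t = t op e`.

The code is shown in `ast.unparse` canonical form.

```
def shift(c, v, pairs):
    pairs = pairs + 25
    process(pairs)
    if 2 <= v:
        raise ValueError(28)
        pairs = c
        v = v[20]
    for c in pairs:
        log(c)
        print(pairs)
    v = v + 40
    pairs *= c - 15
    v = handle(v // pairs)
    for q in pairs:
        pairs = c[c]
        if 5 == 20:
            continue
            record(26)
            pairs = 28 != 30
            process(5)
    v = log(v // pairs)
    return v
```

12

Transformed code:
def shift(c, v, pairs):
    pairs = pairs + 25
    process(pairs)
    if 2 <= v:
        raise ValueError(28)
    for c in pairs:
        log(c)
        print(pairs)
    v = v + 40
    pairs = pairs * (c - 15)
    v = handle(v // pairs)
    for q in pairs:
        pairs = c[c]
        if 5 == 20:
            continue
    v = log(v // pairs)
    return v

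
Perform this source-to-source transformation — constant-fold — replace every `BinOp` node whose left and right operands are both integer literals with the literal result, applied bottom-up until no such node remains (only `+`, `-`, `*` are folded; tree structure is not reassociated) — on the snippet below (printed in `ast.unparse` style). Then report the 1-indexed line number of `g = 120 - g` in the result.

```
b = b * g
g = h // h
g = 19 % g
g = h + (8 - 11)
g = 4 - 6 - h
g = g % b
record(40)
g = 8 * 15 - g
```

Transformed code:
b = b * g
g = h // h
g = 19 % g
g = h + -3
g = -2 - h
g = g % b
record(40)
g = 120 - g

8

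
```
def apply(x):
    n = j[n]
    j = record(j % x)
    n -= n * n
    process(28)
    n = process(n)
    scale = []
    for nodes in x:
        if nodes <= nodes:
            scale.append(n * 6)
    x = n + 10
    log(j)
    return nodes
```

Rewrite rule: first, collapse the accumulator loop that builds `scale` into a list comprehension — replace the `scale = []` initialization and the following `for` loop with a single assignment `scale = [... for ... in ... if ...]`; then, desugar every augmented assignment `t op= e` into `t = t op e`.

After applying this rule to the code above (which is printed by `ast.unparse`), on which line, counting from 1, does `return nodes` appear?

Transformed code:
def apply(x):
    n = j[n]
    j = record(j % x)
    n = n - n * n
    process(28)
    n = process(n)
    scale = [n * 6 for nodes in x if nodes <= nodes]
    x = n + 10
    log(j)
    return nodes

10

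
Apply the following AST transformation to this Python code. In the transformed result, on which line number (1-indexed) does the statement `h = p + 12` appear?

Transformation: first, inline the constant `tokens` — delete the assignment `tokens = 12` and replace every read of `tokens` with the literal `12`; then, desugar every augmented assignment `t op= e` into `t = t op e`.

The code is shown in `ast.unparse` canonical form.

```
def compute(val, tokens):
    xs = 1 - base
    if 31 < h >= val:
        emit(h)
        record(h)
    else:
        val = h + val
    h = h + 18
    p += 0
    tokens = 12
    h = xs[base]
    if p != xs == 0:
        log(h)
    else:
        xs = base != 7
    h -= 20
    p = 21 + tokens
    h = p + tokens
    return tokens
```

17

Transformed code:
def compute(val, tokens):
    xs = 1 - base
    if 31 < h >= val:
        emit(h)
        record(h)
    else:
        val = h + val
    h = h + 18
    p = p + 0
    h = xs[base]
    if p != xs == 0:
        log(h)
    else:
        xs = base != 7
    h = h - 20
    p = 21 + 12
    h = p + 12
    return 12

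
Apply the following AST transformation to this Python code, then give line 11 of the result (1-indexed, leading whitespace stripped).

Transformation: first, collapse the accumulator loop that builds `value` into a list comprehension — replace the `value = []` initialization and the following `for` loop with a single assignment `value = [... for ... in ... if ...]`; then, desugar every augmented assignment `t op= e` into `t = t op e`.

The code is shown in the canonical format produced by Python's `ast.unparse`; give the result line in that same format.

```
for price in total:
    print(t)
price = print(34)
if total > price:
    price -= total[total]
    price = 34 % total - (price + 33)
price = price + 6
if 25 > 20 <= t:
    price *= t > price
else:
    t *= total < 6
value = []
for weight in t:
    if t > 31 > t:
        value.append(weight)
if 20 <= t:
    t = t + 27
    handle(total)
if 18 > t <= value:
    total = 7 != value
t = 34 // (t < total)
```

t = t * (total < 6)

Transformed code:
for price in total:
    print(t)
price = print(34)
if total > price:
    price = price - total[total]
    price = 34 % total - (price + 33)
price = price + 6
if 25 > 20 <= t:
    price = price * (t > price)
else:
    t = t * (total < 6)
value = [weight for weight in t if t > 31 > t]
if 20 <= t:
    t = t + 27
    handle(total)
if 18 > t <= value:
    total = 7 != value
t = 34 // (t < total)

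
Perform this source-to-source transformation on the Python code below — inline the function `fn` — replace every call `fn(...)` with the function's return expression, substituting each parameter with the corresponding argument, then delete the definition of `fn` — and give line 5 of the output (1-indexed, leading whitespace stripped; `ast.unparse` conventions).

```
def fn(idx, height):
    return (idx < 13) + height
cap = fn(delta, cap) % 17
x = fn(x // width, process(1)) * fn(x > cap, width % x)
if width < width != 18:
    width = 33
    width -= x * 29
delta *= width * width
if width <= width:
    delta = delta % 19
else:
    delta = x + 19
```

Transformed code:
cap = ((delta < 13) + cap) % 17
x = ((x // width < 13) + process(1)) * (((x > cap) < 13) + width % x)
if width < width != 18:
    width = 33
    width -= x * 29
delta *= width * width
if width <= width:
    delta = delta % 19
else:
    delta = x + 19

width -= x * 29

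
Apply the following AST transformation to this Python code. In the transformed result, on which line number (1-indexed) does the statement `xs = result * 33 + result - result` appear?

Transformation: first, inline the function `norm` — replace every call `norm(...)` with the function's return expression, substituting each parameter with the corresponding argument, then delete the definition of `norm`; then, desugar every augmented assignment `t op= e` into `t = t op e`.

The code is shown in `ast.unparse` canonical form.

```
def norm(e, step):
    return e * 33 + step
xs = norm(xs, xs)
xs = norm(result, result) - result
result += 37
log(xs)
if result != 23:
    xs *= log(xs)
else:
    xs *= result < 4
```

2

Transformed code:
xs = xs * 33 + xs
xs = result * 33 + result - result
result = result + 37
log(xs)
if result != 23:
    xs = xs * log(xs)
else:
    xs = xs * (result < 4)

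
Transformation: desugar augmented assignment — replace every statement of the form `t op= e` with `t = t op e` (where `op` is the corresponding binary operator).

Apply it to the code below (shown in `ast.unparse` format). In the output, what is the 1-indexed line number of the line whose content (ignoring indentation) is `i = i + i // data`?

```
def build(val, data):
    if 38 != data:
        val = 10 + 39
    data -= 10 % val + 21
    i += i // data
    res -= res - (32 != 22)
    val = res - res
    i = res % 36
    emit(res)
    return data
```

Transformed code:
def build(val, data):
    if 38 != data:
        val = 10 + 39
    data = data - (10 % val + 21)
    i = i + i // data
    res = res - (res - (32 != 22))
    val = res - res
    i = res % 36
    emit(res)
    return data

5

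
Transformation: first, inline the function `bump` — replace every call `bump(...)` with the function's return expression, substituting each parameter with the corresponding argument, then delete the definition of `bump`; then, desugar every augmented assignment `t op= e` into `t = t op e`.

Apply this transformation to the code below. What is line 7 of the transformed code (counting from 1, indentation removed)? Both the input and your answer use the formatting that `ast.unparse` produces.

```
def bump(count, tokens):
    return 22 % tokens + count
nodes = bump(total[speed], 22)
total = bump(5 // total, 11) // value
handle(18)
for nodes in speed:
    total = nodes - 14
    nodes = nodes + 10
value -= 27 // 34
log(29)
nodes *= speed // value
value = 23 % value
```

value = value - 27 // 34

Transformed code:
nodes = 22 % 22 + total[speed]
total = (22 % 11 + 5 // total) // value
handle(18)
for nodes in speed:
    total = nodes - 14
    nodes = nodes + 10
value = value - 27 // 34
log(29)
nodes = nodes * (speed // value)
value = 23 % value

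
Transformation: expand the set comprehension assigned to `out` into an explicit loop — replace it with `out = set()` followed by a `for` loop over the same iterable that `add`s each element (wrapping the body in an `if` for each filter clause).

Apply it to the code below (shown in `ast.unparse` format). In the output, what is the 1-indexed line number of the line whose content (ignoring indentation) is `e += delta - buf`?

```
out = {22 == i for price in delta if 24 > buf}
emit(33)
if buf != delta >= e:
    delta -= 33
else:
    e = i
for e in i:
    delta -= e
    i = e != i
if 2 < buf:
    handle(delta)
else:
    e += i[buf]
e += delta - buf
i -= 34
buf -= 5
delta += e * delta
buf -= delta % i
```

17

Transformed code:
out = set()
for price in delta:
    if 24 > buf:
        out.add(22 == i)
emit(33)
if buf != delta >= e:
    delta -= 33
else:
    e = i
for e in i:
    delta -= e
    i = e != i
if 2 < buf:
    handle(delta)
else:
    e += i[buf]
e += delta - buf
i -= 34
buf -= 5
delta += e * delta
buf -= delta % i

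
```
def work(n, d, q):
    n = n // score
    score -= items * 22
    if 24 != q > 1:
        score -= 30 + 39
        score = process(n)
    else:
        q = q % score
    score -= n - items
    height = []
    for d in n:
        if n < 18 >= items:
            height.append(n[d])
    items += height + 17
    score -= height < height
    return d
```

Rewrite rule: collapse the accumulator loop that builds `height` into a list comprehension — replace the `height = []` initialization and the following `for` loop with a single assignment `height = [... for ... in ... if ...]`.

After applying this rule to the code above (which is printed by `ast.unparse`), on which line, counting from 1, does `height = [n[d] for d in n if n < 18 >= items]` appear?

10

Transformed code:
def work(n, d, q):
    n = n // score
    score -= items * 22
    if 24 != q > 1:
        score -= 30 + 39
        score = process(n)
    else:
        q = q % score
    score -= n - items
    height = [n[d] for d in n if n < 18 >= items]
    items += height + 17
    score -= height < height
    return d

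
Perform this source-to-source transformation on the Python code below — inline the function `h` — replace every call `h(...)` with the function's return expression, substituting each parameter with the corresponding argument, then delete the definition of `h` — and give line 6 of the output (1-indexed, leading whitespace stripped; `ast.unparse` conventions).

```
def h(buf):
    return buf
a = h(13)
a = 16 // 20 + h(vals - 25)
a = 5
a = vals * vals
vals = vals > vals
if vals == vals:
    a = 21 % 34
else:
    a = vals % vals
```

Transformed code:
a = 13
a = 16 // 20 + (vals - 25)
a = 5
a = vals * vals
vals = vals > vals
if vals == vals:
    a = 21 % 34
else:
    a = vals % vals

if vals == vals:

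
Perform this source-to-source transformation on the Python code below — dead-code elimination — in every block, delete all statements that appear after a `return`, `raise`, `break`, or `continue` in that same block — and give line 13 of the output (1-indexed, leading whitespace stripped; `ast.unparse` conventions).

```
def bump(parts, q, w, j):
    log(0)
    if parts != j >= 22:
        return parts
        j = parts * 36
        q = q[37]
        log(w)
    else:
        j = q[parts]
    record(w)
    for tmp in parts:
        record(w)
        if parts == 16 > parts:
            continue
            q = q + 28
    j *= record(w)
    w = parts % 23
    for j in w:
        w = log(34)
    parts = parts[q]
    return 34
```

w = parts % 23

Transformed code:
def bump(parts, q, w, j):
    log(0)
    if parts != j >= 22:
        return parts
    else:
        j = q[parts]
    record(w)
    for tmp in parts:
        record(w)
        if parts == 16 > parts:
            continue
    j *= record(w)
    w = parts % 23
    for j in w:
        w = log(34)
    parts = parts[q]
    return 34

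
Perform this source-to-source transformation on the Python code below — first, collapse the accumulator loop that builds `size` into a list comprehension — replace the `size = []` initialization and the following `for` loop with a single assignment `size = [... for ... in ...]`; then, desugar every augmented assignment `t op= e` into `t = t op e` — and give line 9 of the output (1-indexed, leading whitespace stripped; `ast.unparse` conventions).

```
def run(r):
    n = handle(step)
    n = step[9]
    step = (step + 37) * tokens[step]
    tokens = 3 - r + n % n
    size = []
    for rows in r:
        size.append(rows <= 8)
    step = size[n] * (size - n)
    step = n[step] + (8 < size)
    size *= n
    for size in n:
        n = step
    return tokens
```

size = size * n

Transformed code:
def run(r):
    n = handle(step)
    n = step[9]
    step = (step + 37) * tokens[step]
    tokens = 3 - r + n % n
    size = [rows <= 8 for rows in r]
    step = size[n] * (size - n)
    step = n[step] + (8 < size)
    size = size * n
    for size in n:
        n = step
    return tokens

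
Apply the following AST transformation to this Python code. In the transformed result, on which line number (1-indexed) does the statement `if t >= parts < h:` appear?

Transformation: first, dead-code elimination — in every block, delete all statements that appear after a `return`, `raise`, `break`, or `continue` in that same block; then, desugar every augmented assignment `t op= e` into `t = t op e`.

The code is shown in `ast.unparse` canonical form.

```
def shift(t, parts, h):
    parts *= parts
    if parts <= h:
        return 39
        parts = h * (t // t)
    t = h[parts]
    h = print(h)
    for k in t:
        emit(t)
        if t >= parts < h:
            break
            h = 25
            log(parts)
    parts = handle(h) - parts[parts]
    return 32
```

Transformed code:
def shift(t, parts, h):
    parts = parts * parts
    if parts <= h:
        return 39
    t = h[parts]
    h = print(h)
    for k in t:
        emit(t)
        if t >= parts < h:
            break
    parts = handle(h) - parts[parts]
    return 32

9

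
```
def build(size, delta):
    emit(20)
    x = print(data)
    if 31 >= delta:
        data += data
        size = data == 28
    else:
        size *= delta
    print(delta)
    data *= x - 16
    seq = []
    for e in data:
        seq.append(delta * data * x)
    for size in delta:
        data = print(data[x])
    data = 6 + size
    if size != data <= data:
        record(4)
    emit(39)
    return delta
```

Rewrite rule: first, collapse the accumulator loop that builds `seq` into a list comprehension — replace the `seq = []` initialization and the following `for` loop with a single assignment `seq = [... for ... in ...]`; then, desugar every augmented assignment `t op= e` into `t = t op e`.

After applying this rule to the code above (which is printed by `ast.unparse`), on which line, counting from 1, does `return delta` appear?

Transformed code:
def build(size, delta):
    emit(20)
    x = print(data)
    if 31 >= delta:
        data = data + data
        size = data == 28
    else:
        size = size * delta
    print(delta)
    data = data * (x - 16)
    seq = [delta * data * x for e in data]
    for size in delta:
        data = print(data[x])
    data = 6 + size
    if size != data <= data:
        record(4)
    emit(39)
    return delta

18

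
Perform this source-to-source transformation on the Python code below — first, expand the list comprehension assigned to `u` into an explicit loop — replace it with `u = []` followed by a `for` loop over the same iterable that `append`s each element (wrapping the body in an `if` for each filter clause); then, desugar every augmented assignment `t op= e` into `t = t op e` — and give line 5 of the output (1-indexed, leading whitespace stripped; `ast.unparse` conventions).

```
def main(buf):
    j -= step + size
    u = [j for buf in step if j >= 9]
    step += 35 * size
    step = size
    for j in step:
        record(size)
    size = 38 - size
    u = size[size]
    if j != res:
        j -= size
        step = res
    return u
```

Transformed code:
def main(buf):
    j = j - (step + size)
    u = []
    for buf in step:
        if j >= 9:
            u.append(j)
    step = step + 35 * size
    step = size
    for j in step:
        record(size)
    size = 38 - size
    u = size[size]
    if j != res:
        j = j - size
        step = res
    return u

if j >= 9:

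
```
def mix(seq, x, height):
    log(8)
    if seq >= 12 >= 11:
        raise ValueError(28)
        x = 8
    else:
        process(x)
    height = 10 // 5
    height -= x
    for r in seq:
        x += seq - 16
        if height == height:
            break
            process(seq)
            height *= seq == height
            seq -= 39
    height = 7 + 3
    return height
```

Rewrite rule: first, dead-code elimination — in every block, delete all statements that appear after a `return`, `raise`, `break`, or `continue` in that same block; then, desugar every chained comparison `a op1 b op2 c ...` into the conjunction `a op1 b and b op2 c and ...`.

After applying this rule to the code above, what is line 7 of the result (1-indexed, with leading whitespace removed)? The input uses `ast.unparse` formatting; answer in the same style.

Transformed code:
def mix(seq, x, height):
    log(8)
    if seq >= 12 and 12 >= 11:
        raise ValueError(28)
    else:
        process(x)
    height = 10 // 5
    height -= x
    for r in seq:
        x += seq - 16
        if height == height:
            break
    height = 7 + 3
    return height

height = 10 // 5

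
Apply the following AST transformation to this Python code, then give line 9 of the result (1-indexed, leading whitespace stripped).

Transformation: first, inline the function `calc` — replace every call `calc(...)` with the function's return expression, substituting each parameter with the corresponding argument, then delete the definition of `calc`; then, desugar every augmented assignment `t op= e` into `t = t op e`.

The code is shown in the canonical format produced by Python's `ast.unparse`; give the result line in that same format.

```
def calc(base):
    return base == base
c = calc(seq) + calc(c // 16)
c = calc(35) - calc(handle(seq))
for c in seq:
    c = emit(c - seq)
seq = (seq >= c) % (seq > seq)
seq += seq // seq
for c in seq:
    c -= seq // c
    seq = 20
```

Transformed code:
c = (seq == seq) + (c // 16 == c // 16)
c = (35 == 35) - (handle(seq) == handle(seq))
for c in seq:
    c = emit(c - seq)
seq = (seq >= c) % (seq > seq)
seq = seq + seq // seq
for c in seq:
    c = c - seq // c
    seq = 20

seq = 20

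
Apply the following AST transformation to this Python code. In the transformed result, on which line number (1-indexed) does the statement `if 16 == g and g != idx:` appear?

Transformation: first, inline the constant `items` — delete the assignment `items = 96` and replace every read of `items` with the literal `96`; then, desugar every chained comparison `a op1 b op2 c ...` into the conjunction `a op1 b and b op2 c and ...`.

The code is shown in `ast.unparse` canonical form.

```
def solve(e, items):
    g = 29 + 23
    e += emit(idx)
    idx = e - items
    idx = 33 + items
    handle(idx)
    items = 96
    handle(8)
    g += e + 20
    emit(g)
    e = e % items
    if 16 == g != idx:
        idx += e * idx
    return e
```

11

Transformed code:
def solve(e, items):
    g = 29 + 23
    e += emit(idx)
    idx = e - 96
    idx = 33 + 96
    handle(idx)
    handle(8)
    g += e + 20
    emit(g)
    e = e % 96
    if 16 == g and g != idx:
        idx += e * idx
    return e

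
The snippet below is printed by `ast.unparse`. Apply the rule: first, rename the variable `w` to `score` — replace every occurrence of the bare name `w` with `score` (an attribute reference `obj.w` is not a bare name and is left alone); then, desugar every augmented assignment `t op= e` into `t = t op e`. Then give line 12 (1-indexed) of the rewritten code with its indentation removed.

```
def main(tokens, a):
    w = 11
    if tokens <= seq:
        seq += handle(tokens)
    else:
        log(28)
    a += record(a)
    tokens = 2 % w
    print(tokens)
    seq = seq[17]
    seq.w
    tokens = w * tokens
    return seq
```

tokens = score * tokens

Transformed code:
def main(tokens, a):
    score = 11
    if tokens <= seq:
        seq = seq + handle(tokens)
    else:
        log(28)
    a = a + record(a)
    tokens = 2 % score
    print(tokens)
    seq = seq[17]
    seq.w
    tokens = score * tokens
    return seq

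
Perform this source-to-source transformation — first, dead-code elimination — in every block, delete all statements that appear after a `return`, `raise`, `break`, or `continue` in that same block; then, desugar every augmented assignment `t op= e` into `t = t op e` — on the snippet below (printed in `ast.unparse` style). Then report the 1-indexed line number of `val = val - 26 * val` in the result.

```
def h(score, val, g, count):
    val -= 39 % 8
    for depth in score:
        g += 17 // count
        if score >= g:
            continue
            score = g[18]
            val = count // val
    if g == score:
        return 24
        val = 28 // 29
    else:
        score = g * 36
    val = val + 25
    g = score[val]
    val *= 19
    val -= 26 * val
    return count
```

14

Transformed code:
def h(score, val, g, count):
    val = val - 39 % 8
    for depth in score:
        g = g + 17 // count
        if score >= g:
            continue
    if g == score:
        return 24
    else:
        score = g * 36
    val = val + 25
    g = score[val]
    val = val * 19
    val = val - 26 * val
    return count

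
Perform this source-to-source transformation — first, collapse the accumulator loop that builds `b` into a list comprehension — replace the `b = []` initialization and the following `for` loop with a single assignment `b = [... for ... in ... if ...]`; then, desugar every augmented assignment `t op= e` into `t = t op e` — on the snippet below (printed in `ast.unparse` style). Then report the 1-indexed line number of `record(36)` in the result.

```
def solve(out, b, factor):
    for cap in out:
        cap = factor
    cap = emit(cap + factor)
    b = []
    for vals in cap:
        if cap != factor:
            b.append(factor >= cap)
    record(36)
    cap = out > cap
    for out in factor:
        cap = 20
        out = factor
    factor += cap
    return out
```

6

Transformed code:
def solve(out, b, factor):
    for cap in out:
        cap = factor
    cap = emit(cap + factor)
    b = [factor >= cap for vals in cap if cap != factor]
    record(36)
    cap = out > cap
    for out in factor:
        cap = 20
        out = factor
    factor = factor + cap
    return out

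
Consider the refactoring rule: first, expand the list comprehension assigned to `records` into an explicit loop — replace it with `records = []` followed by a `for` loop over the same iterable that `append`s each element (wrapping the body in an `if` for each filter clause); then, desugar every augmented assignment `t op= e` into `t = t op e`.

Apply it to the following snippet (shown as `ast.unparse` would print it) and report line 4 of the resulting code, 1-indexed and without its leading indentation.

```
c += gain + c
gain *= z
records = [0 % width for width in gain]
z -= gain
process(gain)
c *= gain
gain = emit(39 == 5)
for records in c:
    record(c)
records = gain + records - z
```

for width in gain:

Transformed code:
c = c + (gain + c)
gain = gain * z
records = []
for width in gain:
    records.append(0 % width)
z = z - gain
process(gain)
c = c * gain
gain = emit(39 == 5)
for records in c:
    record(c)
records = gain + records - z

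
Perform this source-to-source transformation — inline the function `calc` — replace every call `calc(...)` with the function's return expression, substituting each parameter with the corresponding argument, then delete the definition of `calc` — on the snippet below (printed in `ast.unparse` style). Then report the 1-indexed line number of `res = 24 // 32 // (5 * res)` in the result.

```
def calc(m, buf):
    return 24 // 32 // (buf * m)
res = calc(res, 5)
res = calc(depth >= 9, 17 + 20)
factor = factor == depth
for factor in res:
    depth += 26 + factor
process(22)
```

1

Transformed code:
res = 24 // 32 // (5 * res)
res = 24 // 32 // ((17 + 20) * (depth >= 9))
factor = factor == depth
for factor in res:
    depth += 26 + factor
process(22)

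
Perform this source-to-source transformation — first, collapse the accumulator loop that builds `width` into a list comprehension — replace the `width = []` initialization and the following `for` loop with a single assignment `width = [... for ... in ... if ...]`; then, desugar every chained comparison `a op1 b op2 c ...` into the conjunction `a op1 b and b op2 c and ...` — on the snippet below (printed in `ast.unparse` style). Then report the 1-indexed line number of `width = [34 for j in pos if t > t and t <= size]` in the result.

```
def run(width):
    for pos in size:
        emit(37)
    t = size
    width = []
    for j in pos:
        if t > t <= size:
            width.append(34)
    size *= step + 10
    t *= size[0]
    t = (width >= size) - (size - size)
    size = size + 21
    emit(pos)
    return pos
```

5

Transformed code:
def run(width):
    for pos in size:
        emit(37)
    t = size
    width = [34 for j in pos if t > t and t <= size]
    size *= step + 10
    t *= size[0]
    t = (width >= size) - (size - size)
    size = size + 21
    emit(pos)
    return pos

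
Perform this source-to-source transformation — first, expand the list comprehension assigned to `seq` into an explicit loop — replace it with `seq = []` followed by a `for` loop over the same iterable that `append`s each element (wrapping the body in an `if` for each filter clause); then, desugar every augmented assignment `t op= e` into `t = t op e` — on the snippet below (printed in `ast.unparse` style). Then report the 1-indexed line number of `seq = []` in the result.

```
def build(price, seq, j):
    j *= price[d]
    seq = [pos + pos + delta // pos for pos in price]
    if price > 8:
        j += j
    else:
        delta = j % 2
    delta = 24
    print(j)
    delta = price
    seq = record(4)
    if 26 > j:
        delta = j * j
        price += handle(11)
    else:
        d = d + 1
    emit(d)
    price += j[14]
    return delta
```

3

Transformed code:
def build(price, seq, j):
    j = j * price[d]
    seq = []
    for pos in price:
        seq.append(pos + pos + delta // pos)
    if price > 8:
        j = j + j
    else:
        delta = j % 2
    delta = 24
    print(j)
    delta = price
    seq = record(4)
    if 26 > j:
        delta = j * j
        price = price + handle(11)
    else:
        d = d + 1
    emit(d)
    price = price + j[14]
    return delta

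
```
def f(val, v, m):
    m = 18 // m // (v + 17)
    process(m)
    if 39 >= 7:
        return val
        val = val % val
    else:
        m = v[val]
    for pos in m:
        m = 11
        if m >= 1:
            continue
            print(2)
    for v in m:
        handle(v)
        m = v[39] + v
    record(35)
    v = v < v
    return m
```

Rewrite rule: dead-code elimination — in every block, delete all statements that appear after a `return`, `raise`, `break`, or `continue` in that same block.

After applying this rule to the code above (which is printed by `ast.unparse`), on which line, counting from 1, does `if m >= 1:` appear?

10

Transformed code:
def f(val, v, m):
    m = 18 // m // (v + 17)
    process(m)
    if 39 >= 7:
        return val
    else:
        m = v[val]
    for pos in m:
        m = 11
        if m >= 1:
            continue
    for v in m:
        handle(v)
        m = v[39] + v
    record(35)
    v = v < v
    return m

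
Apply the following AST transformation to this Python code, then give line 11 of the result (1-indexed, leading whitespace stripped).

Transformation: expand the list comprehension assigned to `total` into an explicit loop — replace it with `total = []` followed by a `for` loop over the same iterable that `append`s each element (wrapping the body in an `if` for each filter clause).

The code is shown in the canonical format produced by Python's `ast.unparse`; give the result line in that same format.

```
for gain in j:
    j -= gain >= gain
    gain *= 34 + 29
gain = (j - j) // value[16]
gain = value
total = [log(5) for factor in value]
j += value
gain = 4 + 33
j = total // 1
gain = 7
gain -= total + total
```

j = total // 1

Transformed code:
for gain in j:
    j -= gain >= gain
    gain *= 34 + 29
gain = (j - j) // value[16]
gain = value
total = []
for factor in value:
    total.append(log(5))
j += value
gain = 4 + 33
j = total // 1
gain = 7
gain -= total + total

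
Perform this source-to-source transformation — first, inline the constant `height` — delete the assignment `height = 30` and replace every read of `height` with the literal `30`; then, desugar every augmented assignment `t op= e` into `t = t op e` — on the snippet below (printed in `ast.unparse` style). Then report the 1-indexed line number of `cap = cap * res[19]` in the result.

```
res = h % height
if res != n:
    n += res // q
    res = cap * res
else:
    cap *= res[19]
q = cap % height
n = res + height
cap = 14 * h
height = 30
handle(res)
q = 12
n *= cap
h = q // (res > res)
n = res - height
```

Transformed code:
res = h % 30
if res != n:
    n = n + res // q
    res = cap * res
else:
    cap = cap * res[19]
q = cap % 30
n = res + 30
cap = 14 * h
handle(res)
q = 12
n = n * cap
h = q // (res > res)
n = res - 30

6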